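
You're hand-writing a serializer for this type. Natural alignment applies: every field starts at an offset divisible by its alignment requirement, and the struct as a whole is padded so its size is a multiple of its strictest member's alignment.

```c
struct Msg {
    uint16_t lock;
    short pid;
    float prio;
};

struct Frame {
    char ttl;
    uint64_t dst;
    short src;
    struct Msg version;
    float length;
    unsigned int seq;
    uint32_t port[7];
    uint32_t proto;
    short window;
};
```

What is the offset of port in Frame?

Msg: 0..2  lock  (2B, 2-aligned); 2..4  pid  (2B, 2-aligned); 4..8  prio  (4B, 4-aligned); sizeof = 8, alignof = 4
0..1  ttl  (1B, 1-aligned)
1..8  -- padding (7B)
8..16  dst  (8B, 8-aligned)
16..18  src  (2B, 2-aligned)
18..20  -- padding (2B)
20..28  version  (8B, 4-aligned)
28..32  length  (4B, 4-aligned)
32..36  seq  (4B, 4-aligned)
36..64  port  (28B, 4-aligned)

36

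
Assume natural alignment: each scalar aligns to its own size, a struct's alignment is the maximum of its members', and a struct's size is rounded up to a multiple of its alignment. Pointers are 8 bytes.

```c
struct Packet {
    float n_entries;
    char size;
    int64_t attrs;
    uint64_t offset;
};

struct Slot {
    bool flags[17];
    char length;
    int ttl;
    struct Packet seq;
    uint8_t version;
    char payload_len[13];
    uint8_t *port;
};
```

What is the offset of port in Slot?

Packet: n_entries at 0 (size 4, align 4) → ends 4; size at 4 (size 1, align 1) → ends 5; pad 3 to align 8 for attrs; attrs at 8 (size 8, align 8) → ends 16; offset at 16 (size 8, align 8) → ends 24; total 24 bytes, alignment 8
flags at 0 (size 17, align 1) → ends 17
length at 17 (size 1, align 1) → ends 18
pad 2 to align 4 for ttl
ttl at 20 (size 4, align 4) → ends 24
seq at 24 (size 24, align 8) → ends 48
version at 48 (size 1, align 1) → ends 49
payload_len at 49 (size 13, align 1) → ends 62
pad 2 to align 8 for port
port at 64 (size 8, align 8) → ends 72

64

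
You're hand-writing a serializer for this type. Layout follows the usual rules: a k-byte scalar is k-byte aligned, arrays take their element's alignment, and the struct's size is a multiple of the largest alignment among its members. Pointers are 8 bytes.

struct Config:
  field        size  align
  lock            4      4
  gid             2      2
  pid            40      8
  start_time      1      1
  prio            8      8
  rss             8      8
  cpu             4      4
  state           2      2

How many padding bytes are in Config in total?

lock at 0 (size 4, align 4) → ends 4
gid at 4 (size 2, align 2) → ends 6
pad 2 to align 8 for pid
pid at 8 (size 40, align 8) → ends 48
start_time at 48 (size 1, align 1) → ends 49
pad 7 to align 8 for prio
prio at 56 (size 8, align 8) → ends 64
rss at 64 (size 8, align 8) → ends 72
cpu at 72 (size 4, align 4) → ends 76
state at 76 (size 2, align 2) → ends 78
tail pad 2 to reach multiple of 8
total 80 bytes, alignment 8
data bytes 69, size 80 → padding 11

11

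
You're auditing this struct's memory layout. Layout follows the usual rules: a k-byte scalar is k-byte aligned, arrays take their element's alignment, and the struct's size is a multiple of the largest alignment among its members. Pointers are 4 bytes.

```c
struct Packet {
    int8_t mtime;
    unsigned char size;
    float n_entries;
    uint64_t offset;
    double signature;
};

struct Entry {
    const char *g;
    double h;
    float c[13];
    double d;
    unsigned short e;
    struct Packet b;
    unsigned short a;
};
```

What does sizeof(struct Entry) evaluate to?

Packet: 0..1  mtime  (1B, 1-aligned); 1..2  size  (1B, 1-aligned); 2..4  -- padding (2B); 4..8  n_entries  (4B, 4-aligned); 8..16  offset  (8B, 8-aligned); 16..24  signature  (8B, 8-aligned); sizeof = 24, alignof = 8
0..4  g  (4B, 4-aligned)
4..8  -- padding (4B)
8..16  h  (8B, 8-aligned)
16..68  c  (52B, 4-aligned)
68..72  -- padding (4B)
72..80  d  (8B, 8-aligned)
80..82  e  (2B, 2-aligned)
82..88  -- padding (6B)
88..112  b  (24B, 8-aligned)
112..114  a  (2B, 2-aligned)
114..120  -- tail padding (6B)
sizeof = 120, alignof = 8

120 bytes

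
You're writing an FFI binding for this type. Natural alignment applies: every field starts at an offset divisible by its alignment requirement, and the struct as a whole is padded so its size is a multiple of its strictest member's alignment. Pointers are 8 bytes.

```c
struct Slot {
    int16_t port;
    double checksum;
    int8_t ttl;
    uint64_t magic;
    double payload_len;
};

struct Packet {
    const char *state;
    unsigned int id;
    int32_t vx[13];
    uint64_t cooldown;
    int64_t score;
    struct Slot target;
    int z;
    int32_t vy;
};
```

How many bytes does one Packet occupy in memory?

Slot: @0: port [2B, align 2] → 2; +6 pad (align 8); @8: checksum [8B, align 8] → 16; @16: ttl [1B, align 1] → 17; +7 pad (align 8); @24: magic [8B, align 8] → 32; @32: payload_len [8B, align 8] → 40; size 40, align 8
@0: state [8B, align 8] → 8
@8: id [4B, align 4] → 12
@12: vx [52B, align 4] → 64
@64: cooldown [8B, align 8] → 72
@72: score [8B, align 8] → 80
@80: target [40B, align 8] → 120
@120: z [4B, align 4] → 124
@124: vy [4B, align 4] → 128
size 128, align 8

128 bytes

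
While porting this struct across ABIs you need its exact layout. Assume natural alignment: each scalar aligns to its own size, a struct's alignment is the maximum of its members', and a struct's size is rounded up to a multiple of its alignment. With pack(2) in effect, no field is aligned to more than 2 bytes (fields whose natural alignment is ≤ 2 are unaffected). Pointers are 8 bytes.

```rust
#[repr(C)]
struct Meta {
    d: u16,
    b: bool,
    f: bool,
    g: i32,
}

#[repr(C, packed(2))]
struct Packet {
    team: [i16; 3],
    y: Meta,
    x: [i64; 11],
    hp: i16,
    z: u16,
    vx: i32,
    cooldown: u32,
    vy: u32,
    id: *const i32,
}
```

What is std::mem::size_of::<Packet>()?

Meta: 0..2  d  (2B, 2-aligned); 2..3  b  (1B, 1-aligned); 3..4  f  (1B, 1-aligned); 4..8  g  (4B, 4-aligned); sizeof = 8, alignof = 4
0..6  team  (6B, 2-aligned)
6..14  y  (8B, 2-aligned)
14..102  x  (88B, 2-aligned)
102..104  hp  (2B, 2-aligned)
104..106  z  (2B, 2-aligned)
106..110  vx  (4B, 2-aligned)
110..114  cooldown  (4B, 2-aligned)
114..118  vy  (4B, 2-aligned)
118..126  id  (8B, 2-aligned)
sizeof = 126, alignof = 2

126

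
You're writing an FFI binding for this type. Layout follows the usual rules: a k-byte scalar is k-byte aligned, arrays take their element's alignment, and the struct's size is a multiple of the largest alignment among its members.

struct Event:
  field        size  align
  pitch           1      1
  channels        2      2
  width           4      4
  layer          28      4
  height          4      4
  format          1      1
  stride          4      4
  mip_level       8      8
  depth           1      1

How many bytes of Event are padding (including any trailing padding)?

0..1  pitch  (1B, 1-aligned)
1..2  -- padding (1B)
2..4  channels  (2B, 2-aligned)
4..8  width  (4B, 4-aligned)
8..36  layer  (28B, 4-aligned)
36..40  height  (4B, 4-aligned)
40..41  format  (1B, 1-aligned)
41..44  -- padding (3B)
44..48  stride  (4B, 4-aligned)
48..56  mip_level  (8B, 8-aligned)
56..57  depth  (1B, 1-aligned)
57..64  -- tail padding (7B)
sizeof = 64, alignof = 8
data bytes 53, size 64 → padding 11

11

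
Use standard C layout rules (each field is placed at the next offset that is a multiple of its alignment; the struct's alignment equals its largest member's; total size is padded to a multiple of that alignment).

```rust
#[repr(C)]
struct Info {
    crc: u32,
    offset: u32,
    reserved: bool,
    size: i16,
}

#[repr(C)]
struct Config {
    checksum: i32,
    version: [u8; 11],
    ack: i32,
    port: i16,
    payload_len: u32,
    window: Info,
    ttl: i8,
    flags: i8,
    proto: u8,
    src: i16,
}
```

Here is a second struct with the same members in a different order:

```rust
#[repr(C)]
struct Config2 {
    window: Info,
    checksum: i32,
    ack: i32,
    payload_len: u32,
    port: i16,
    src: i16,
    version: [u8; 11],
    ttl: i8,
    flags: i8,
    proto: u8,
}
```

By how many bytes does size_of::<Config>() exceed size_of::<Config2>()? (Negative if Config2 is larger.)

Info: crc at 0 (size 4, align 4) → ends 4; offset at 4 (size 4, align 4) → ends 8; reserved at 8 (size 1, align 1) → ends 9; pad 1 to align 2 for size; size at 10 (size 2, align 2) → ends 12; total 12 bytes, alignment 4
checksum at 0 (size 4, align 4) → ends 4
version at 4 (size 11, align 1) → ends 15
pad 1 to align 4 for ack
ack at 16 (size 4, align 4) → ends 20
port at 20 (size 2, align 2) → ends 22
pad 2 to align 4 for payload_len
payload_len at 24 (size 4, align 4) → ends 28
window at 28 (size 12, align 4) → ends 40
ttl at 40 (size 1, align 1) → ends 41
flags at 41 (size 1, align 1) → ends 42
proto at 42 (size 1, align 1) → ends 43
pad 1 to align 2 for src
src at 44 (size 2, align 2) → ends 46
tail pad 2 to reach multiple of 4
total 48 bytes, alignment 4
— Config2 —
window at 0 (size 12, align 4) → ends 12
checksum at 12 (size 4, align 4) → ends 16
ack at 16 (size 4, align 4) → ends 20
payload_len at 20 (size 4, align 4) → ends 24
port at 24 (size 2, align 2) → ends 26
src at 26 (size 2, align 2) → ends 28
version at 28 (size 11, align 1) → ends 39
ttl at 39 (size 1, align 1) → ends 40
flags at 40 (size 1, align 1) → ends 41
proto at 41 (size 1, align 1) → ends 42
tail pad 2 to reach multiple of 4
total 44 bytes, alignment 4
48 − 44 = 4

4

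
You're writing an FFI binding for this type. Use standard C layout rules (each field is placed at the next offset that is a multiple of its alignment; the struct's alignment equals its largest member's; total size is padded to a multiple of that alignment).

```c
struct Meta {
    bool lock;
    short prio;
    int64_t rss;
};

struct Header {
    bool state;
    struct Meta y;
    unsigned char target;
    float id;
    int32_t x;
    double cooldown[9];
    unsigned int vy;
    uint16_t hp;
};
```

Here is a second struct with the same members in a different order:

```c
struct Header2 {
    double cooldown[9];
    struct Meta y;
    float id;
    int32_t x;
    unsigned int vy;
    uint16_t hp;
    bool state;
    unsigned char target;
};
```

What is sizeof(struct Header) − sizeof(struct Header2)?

16

Meta: lock at 0 (size 1, align 1) → ends 1; pad 1 to align 2 for prio; prio at 2 (size 2, align 2) → ends 4; pad 4 to align 8 for rss; rss at 8 (size 8, align 8) → ends 16; total 16 bytes, alignment 8
state at 0 (size 1, align 1) → ends 1
pad 7 to align 8 for y
y at 8 (size 16, align 8) → ends 24
target at 24 (size 1, align 1) → ends 25
pad 3 to align 4 for id
id at 28 (size 4, align 4) → ends 32
x at 32 (size 4, align 4) → ends 36
pad 4 to align 8 for cooldown
cooldown at 40 (size 72, align 8) → ends 112
vy at 112 (size 4, align 4) → ends 116
hp at 116 (size 2, align 2) → ends 118
tail pad 2 to reach multiple of 8
total 120 bytes, alignment 8
— Header2 —
cooldown at 0 (size 72, align 8) → ends 72
y at 72 (size 16, align 8) → ends 88
id at 88 (size 4, align 4) → ends 92
x at 92 (size 4, align 4) → ends 96
vy at 96 (size 4, align 4) → ends 100
hp at 100 (size 2, align 2) → ends 102
state at 102 (size 1, align 1) → ends 103
target at 103 (size 1, align 1) → ends 104
total 104 bytes, alignment 8
120 − 104 = 16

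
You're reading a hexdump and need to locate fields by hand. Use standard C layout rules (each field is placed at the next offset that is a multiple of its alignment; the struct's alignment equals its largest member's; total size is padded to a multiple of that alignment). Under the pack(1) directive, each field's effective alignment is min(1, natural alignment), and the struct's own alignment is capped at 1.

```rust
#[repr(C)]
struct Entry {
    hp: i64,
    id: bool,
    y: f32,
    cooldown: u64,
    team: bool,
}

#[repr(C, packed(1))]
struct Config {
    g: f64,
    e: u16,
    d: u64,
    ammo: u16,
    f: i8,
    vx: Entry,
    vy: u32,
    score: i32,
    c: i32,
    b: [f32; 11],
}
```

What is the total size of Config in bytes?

109

Entry: 0..8  hp  (8B, 8-aligned); 8..9  id  (1B, 1-aligned); 9..12  -- padding (3B); 12..16  y  (4B, 4-aligned); 16..24  cooldown  (8B, 8-aligned); 24..25  team  (1B, 1-aligned); 25..32  -- tail padding (7B); sizeof = 32, alignof = 8
0..8  g  (8B, 1-aligned)
8..10  e  (2B, 1-aligned)
10..18  d  (8B, 1-aligned)
18..20  ammo  (2B, 1-aligned)
20..21  f  (1B, 1-aligned)
21..53  vx  (32B, 1-aligned)
53..57  vy  (4B, 1-aligned)
57..61  score  (4B, 1-aligned)
61..65  c  (4B, 1-aligned)
65..109  b  (44B, 1-aligned)
sizeof = 109, alignof = 1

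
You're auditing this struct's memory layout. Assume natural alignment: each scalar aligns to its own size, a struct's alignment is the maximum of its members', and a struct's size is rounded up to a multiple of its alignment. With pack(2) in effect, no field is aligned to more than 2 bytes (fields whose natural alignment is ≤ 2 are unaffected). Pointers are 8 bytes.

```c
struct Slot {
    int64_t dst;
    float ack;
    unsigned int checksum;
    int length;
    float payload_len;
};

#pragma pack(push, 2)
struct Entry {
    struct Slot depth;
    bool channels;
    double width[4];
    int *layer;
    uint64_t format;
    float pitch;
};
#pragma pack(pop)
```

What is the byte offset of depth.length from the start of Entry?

Slot: 0..8  dst  (8B, 8-aligned); 8..12  ack  (4B, 4-aligned); 12..16  checksum  (4B, 4-aligned); 16..20  length  (4B, 4-aligned); 20..24  payload_len  (4B, 4-aligned); sizeof = 24, alignof = 8
0..24  depth  (24B, 2-aligned)
within Slot: length at 16
0 + 16 = 16

16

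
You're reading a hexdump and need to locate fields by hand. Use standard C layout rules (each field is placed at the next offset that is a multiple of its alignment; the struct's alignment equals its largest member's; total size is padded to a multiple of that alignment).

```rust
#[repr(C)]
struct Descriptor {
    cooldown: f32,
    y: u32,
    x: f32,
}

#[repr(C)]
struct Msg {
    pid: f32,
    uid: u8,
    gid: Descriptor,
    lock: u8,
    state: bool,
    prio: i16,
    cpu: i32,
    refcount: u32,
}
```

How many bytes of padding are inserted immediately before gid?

Descriptor: cooldown at 0 (size 4, align 4) → ends 4; y at 4 (size 4, align 4) → ends 8; x at 8 (size 4, align 4) → ends 12; total 12 bytes, alignment 4
pid at 0 (size 4, align 4) → ends 4
uid at 4 (size 1, align 1) → ends 5
pad 3 to align 4 for gid
gid at 8 (size 12, align 4) → ends 20

3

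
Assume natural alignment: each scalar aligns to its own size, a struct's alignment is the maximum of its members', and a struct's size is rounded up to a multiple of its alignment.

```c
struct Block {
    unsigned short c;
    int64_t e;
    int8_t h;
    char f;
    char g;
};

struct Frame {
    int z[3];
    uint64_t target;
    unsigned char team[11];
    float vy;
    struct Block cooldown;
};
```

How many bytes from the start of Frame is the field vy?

36

Block: @0: c [2B, align 2] → 2; +6 pad (align 8); @8: e [8B, align 8] → 16; @16: h [1B, align 1] → 17; @17: f [1B, align 1] → 18; @18: g [1B, align 1] → 19; +5 tail pad (align 8); size 24, align 8
@0: z [12B, align 4] → 12
+4 pad (align 8)
@16: target [8B, align 8] → 24
@24: team [11B, align 1] → 35
+1 pad (align 4)
@36: vy [4B, align 4] → 40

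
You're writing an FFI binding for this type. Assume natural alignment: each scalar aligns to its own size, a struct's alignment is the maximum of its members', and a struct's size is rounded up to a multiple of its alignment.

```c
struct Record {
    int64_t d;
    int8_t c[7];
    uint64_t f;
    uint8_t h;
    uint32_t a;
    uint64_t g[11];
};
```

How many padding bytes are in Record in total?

4

d at 0 (size 8, align 8) → ends 8
c at 8 (size 7, align 1) → ends 15
pad 1 to align 8 for f
f at 16 (size 8, align 8) → ends 24
h at 24 (size 1, align 1) → ends 25
pad 3 to align 4 for a
a at 28 (size 4, align 4) → ends 32
g at 32 (size 88, align 8) → ends 120
total 120 bytes, alignment 8
data bytes 116, size 120 → padding 4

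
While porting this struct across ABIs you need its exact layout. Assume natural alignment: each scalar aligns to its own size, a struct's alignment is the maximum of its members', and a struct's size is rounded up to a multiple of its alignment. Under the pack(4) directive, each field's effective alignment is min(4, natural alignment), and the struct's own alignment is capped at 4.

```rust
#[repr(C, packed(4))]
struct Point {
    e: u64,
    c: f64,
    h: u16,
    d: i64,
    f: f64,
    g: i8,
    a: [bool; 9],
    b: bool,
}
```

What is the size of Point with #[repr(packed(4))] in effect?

48

0..8  e  (8B, 4-aligned)
8..16  c  (8B, 4-aligned)
16..18  h  (2B, 2-aligned)
18..20  -- padding (2B)
20..28  d  (8B, 4-aligned)
28..36  f  (8B, 4-aligned)
36..37  g  (1B, 1-aligned)
37..46  a  (9B, 1-aligned)
46..47  b  (1B, 1-aligned)
47..48  -- tail padding (1B)
sizeof = 48, alignof = 4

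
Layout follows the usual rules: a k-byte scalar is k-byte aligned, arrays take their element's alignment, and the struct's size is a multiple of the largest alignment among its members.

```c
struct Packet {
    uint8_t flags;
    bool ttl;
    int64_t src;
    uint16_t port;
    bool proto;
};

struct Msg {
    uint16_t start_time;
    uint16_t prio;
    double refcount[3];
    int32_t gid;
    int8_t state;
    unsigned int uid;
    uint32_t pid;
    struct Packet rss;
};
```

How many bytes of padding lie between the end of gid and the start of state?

0

Packet: 0..1  flags  (1B, 1-aligned); 1..2  ttl  (1B, 1-aligned); 2..8  -- padding (6B); 8..16  src  (8B, 8-aligned); 16..18  port  (2B, 2-aligned); 18..19  proto  (1B, 1-aligned); 19..24  -- tail padding (5B); sizeof = 24, alignof = 8
0..2  start_time  (2B, 2-aligned)
2..4  prio  (2B, 2-aligned)
4..8  -- padding (4B)
8..32  refcount  (24B, 8-aligned)
32..36  gid  (4B, 4-aligned)
36..37  state  (1B, 1-aligned)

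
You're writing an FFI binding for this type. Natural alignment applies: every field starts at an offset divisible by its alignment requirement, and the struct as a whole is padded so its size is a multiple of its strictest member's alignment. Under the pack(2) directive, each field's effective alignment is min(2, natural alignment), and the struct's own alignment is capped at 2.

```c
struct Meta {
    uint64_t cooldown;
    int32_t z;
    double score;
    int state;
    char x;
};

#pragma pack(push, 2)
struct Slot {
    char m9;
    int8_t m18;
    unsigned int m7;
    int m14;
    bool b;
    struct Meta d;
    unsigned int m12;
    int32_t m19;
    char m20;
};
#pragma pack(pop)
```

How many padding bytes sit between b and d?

1

Meta: @0: cooldown [8B, align 8] → 8; @8: z [4B, align 4] → 12; +4 pad (align 8); @16: score [8B, align 8] → 24; @24: state [4B, align 4] → 28; @28: x [1B, align 1] → 29; +3 tail pad (align 8); size 32, align 8
@0: m9 [1B, align 1] → 1
@1: m18 [1B, align 1] → 2
@2: m7 [4B, align 2] → 6
@6: m14 [4B, align 2] → 10
@10: b [1B, align 1] → 11
+1 pad (align 2)
@12: d [32B, align 2] → 44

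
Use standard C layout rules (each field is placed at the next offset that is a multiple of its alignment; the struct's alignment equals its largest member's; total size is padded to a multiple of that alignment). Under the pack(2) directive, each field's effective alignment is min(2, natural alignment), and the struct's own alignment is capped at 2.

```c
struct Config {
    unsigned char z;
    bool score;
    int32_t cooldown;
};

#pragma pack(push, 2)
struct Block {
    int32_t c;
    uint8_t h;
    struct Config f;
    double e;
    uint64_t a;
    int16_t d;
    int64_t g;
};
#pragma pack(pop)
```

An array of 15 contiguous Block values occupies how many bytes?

600

Config: z at 0 (size 1, align 1) → ends 1; score at 1 (size 1, align 1) → ends 2; pad 2 to align 4 for cooldown; cooldown at 4 (size 4, align 4) → ends 8; total 8 bytes, alignment 4
c at 0 (size 4, align 2) → ends 4
h at 4 (size 1, align 1) → ends 5
pad 1 to align 2 for f
f at 6 (size 8, align 2) → ends 14
e at 14 (size 8, align 2) → ends 22
a at 22 (size 8, align 2) → ends 30
d at 30 (size 2, align 2) → ends 32
g at 32 (size 8, align 2) → ends 40
total 40 bytes, alignment 2
array of 15: 15 × 40 = 600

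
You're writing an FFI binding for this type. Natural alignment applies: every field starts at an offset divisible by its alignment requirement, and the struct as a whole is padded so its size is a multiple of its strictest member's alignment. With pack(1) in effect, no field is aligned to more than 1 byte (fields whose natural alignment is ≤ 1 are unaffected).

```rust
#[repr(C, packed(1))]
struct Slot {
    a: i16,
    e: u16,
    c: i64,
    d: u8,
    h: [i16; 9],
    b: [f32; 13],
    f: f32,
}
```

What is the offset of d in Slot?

12

0..2  a  (2B, 1-aligned)
2..4  e  (2B, 1-aligned)
4..12  c  (8B, 1-aligned)
12..13  d  (1B, 1-aligned)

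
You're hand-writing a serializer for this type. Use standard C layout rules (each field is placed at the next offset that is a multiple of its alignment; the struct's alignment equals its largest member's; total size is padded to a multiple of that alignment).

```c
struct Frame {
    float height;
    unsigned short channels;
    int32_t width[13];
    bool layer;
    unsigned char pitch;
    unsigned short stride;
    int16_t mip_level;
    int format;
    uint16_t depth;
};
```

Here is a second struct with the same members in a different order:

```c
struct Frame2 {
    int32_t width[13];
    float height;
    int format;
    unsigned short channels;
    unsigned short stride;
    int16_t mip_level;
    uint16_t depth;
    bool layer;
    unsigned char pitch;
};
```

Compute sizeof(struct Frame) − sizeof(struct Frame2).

0..4  height  (4B, 4-aligned)
4..6  channels  (2B, 2-aligned)
6..8  -- padding (2B)
8..60  width  (52B, 4-aligned)
60..61  layer  (1B, 1-aligned)
61..62  pitch  (1B, 1-aligned)
62..64  stride  (2B, 2-aligned)
64..66  mip_level  (2B, 2-aligned)
66..68  -- padding (2B)
68..72  format  (4B, 4-aligned)
72..74  depth  (2B, 2-aligned)
74..76  -- tail padding (2B)
sizeof = 76, alignof = 4
— Frame2 —
0..52  width  (52B, 4-aligned)
52..56  height  (4B, 4-aligned)
56..60  format  (4B, 4-aligned)
60..62  channels  (2B, 2-aligned)
62..64  stride  (2B, 2-aligned)
64..66  mip_level  (2B, 2-aligned)
66..68  depth  (2B, 2-aligned)
68..69  layer  (1B, 1-aligned)
69..70  pitch  (1B, 1-aligned)
70..72  -- tail padding (2B)
sizeof = 72, alignof = 4
76 − 72 = 4

4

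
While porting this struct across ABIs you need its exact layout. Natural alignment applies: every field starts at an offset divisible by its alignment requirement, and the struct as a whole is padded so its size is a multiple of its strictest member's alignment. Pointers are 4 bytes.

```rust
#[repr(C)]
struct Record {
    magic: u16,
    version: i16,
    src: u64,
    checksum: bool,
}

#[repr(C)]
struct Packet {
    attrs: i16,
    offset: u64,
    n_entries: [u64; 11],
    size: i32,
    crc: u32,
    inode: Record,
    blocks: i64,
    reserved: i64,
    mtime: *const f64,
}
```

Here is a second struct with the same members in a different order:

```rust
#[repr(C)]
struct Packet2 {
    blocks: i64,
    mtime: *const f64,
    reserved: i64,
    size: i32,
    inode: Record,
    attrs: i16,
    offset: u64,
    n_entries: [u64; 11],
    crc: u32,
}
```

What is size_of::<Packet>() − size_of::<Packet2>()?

-8

Record: @0: magic [2B, align 2] → 2; @2: version [2B, align 2] → 4; +4 pad (align 8); @8: src [8B, align 8] → 16; @16: checksum [1B, align 1] → 17; +7 tail pad (align 8); size 24, align 8
@0: attrs [2B, align 2] → 2
+6 pad (align 8)
@8: offset [8B, align 8] → 16
@16: n_entries [88B, align 8] → 104
@104: size [4B, align 4] → 108
@108: crc [4B, align 4] → 112
@112: inode [24B, align 8] → 136
@136: blocks [8B, align 8] → 144
@144: reserved [8B, align 8] → 152
@152: mtime [4B, align 4] → 156
+4 tail pad (align 8)
size 160, align 8
— Packet2 —
@0: blocks [8B, align 8] → 8
@8: mtime [4B, align 4] → 12
+4 pad (align 8)
@16: reserved [8B, align 8] → 24
@24: size [4B, align 4] → 28
+4 pad (align 8)
@32: inode [24B, align 8] → 56
@56: attrs [2B, align 2] → 58
+6 pad (align 8)
@64: offset [8B, align 8] → 72
@72: n_entries [88B, align 8] → 160
@160: crc [4B, align 4] → 164
+4 tail pad (align 8)
size 168, align 8
160 − 168 = -8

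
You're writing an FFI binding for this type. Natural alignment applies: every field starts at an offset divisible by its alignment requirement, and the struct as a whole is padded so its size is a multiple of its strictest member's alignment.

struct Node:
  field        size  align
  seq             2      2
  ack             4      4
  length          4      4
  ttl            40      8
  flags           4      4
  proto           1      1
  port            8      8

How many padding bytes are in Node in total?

9

0..2  seq  (2B, 2-aligned)
2..4  -- padding (2B)
4..8  ack  (4B, 4-aligned)
8..12  length  (4B, 4-aligned)
12..16  -- padding (4B)
16..56  ttl  (40B, 8-aligned)
56..60  flags  (4B, 4-aligned)
60..61  proto  (1B, 1-aligned)
61..64  -- padding (3B)
64..72  port  (8B, 8-aligned)
sizeof = 72, alignof = 8
data bytes 63, size 72 → padding 9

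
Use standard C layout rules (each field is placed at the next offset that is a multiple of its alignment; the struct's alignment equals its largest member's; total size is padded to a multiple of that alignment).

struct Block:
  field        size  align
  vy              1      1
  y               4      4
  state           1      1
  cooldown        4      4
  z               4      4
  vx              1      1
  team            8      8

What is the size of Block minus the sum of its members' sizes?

vy at 0 (size 1, align 1) → ends 1
pad 3 to align 4 for y
y at 4 (size 4, align 4) → ends 8
state at 8 (size 1, align 1) → ends 9
pad 3 to align 4 for cooldown
cooldown at 12 (size 4, align 4) → ends 16
z at 16 (size 4, align 4) → ends 20
vx at 20 (size 1, align 1) → ends 21
pad 3 to align 8 for team
team at 24 (size 8, align 8) → ends 32
total 32 bytes, alignment 8
data bytes 23, size 32 → padding 9

9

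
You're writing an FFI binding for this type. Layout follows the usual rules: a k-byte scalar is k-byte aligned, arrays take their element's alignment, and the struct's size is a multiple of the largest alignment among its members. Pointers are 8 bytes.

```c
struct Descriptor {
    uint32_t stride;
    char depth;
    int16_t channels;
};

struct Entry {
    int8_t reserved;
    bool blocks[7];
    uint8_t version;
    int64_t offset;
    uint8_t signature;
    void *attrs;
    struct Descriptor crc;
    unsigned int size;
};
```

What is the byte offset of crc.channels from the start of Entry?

46

Descriptor: @0: stride [4B, align 4] → 4; @4: depth [1B, align 1] → 5; +1 pad (align 2); @6: channels [2B, align 2] → 8; size 8, align 4
@0: reserved [1B, align 1] → 1
@1: blocks [7B, align 1] → 8
@8: version [1B, align 1] → 9
+7 pad (align 8)
@16: offset [8B, align 8] → 24
@24: signature [1B, align 1] → 25
+7 pad (align 8)
@32: attrs [8B, align 8] → 40
@40: crc [8B, align 4] → 48
within Descriptor: channels at 6
40 + 6 = 46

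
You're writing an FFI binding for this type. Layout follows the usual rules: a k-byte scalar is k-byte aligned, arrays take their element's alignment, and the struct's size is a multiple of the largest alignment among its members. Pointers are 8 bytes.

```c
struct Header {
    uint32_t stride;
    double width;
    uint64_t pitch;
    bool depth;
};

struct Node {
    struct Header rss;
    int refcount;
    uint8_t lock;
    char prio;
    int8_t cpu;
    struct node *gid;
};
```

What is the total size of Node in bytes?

48 bytes

Header: 0..4  stride  (4B, 4-aligned); 4..8  -- padding (4B); 8..16  width  (8B, 8-aligned); 16..24  pitch  (8B, 8-aligned); 24..25  depth  (1B, 1-aligned); 25..32  -- tail padding (7B); sizeof = 32, alignof = 8
0..32  rss  (32B, 8-aligned)
32..36  refcount  (4B, 4-aligned)
36..37  lock  (1B, 1-aligned)
37..38  prio  (1B, 1-aligned)
38..39  cpu  (1B, 1-aligned)
39..40  -- padding (1B)
40..48  gid  (8B, 8-aligned)
sizeof = 48, alignof = 8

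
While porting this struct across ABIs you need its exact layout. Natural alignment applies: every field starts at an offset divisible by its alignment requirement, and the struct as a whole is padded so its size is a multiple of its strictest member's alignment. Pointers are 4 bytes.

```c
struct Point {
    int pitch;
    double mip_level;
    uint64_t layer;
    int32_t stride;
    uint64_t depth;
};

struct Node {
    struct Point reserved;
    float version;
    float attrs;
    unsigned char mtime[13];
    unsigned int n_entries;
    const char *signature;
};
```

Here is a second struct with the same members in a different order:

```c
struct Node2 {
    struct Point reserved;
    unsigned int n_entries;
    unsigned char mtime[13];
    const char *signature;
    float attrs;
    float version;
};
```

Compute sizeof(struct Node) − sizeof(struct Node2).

0

Point: pitch at 0 (size 4, align 4) → ends 4; pad 4 to align 8 for mip_level; mip_level at 8 (size 8, align 8) → ends 16; layer at 16 (size 8, align 8) → ends 24; stride at 24 (size 4, align 4) → ends 28; pad 4 to align 8 for depth; depth at 32 (size 8, align 8) → ends 40; total 40 bytes, alignment 8
reserved at 0 (size 40, align 8) → ends 40
version at 40 (size 4, align 4) → ends 44
attrs at 44 (size 4, align 4) → ends 48
mtime at 48 (size 13, align 1) → ends 61
pad 3 to align 4 for n_entries
n_entries at 64 (size 4, align 4) → ends 68
signature at 68 (size 4, align 4) → ends 72
total 72 bytes, alignment 8
— Node2 —
reserved at 0 (size 40, align 8) → ends 40
n_entries at 40 (size 4, align 4) → ends 44
mtime at 44 (size 13, align 1) → ends 57
pad 3 to align 4 for signature
signature at 60 (size 4, align 4) → ends 64
attrs at 64 (size 4, align 4) → ends 68
version at 68 (size 4, align 4) → ends 72
total 72 bytes, alignment 8
72 − 72 = 0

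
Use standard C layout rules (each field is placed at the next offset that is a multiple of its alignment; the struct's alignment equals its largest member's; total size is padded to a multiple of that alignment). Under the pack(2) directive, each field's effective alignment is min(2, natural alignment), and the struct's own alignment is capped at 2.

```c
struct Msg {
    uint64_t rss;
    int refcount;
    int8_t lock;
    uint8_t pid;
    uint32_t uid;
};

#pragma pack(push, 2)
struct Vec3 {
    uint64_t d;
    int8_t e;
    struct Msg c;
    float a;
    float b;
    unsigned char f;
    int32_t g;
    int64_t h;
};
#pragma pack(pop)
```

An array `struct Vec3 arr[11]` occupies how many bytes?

616

Msg: 0..8  rss  (8B, 8-aligned); 8..12  refcount  (4B, 4-aligned); 12..13  lock  (1B, 1-aligned); 13..14  pid  (1B, 1-aligned); 14..16  -- padding (2B); 16..20  uid  (4B, 4-aligned); 20..24  -- tail padding (4B); sizeof = 24, alignof = 8
0..8  d  (8B, 2-aligned)
8..9  e  (1B, 1-aligned)
9..10  -- padding (1B)
10..34  c  (24B, 2-aligned)
34..38  a  (4B, 2-aligned)
38..42  b  (4B, 2-aligned)
42..43  f  (1B, 1-aligned)
43..44  -- padding (1B)
44..48  g  (4B, 2-aligned)
48..56  h  (8B, 2-aligned)
sizeof = 56, alignof = 2
array of 11: 11 × 56 = 616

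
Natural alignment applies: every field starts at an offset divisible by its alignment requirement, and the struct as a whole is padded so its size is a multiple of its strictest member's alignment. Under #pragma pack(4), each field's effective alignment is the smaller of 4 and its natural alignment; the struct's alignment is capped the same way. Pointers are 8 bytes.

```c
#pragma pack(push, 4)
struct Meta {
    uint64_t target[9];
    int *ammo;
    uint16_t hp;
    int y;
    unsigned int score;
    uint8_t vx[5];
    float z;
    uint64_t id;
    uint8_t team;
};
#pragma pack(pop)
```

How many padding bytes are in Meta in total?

8

@0: target [72B, align 4] → 72
@72: ammo [8B, align 4] → 80
@80: hp [2B, align 2] → 82
+2 pad (align 4)
@84: y [4B, align 4] → 88
@88: score [4B, align 4] → 92
@92: vx [5B, align 1] → 97
+3 pad (align 4)
@100: z [4B, align 4] → 104
@104: id [8B, align 4] → 112
@112: team [1B, align 1] → 113
+3 tail pad (align 4)
size 116, align 4
data bytes 108, size 116 → padding 8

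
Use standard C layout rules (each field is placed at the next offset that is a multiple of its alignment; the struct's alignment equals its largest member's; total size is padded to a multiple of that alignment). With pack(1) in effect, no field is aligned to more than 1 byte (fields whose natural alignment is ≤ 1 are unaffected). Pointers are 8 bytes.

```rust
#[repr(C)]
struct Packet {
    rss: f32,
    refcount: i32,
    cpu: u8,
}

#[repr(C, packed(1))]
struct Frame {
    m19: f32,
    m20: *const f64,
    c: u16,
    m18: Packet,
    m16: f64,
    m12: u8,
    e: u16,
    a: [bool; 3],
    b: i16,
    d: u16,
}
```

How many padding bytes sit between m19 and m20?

Packet: 0..4  rss  (4B, 4-aligned); 4..8  refcount  (4B, 4-aligned); 8..9  cpu  (1B, 1-aligned); 9..12  -- tail padding (3B); sizeof = 12, alignof = 4
0..4  m19  (4B, 1-aligned)
4..12  m20  (8B, 1-aligned)

0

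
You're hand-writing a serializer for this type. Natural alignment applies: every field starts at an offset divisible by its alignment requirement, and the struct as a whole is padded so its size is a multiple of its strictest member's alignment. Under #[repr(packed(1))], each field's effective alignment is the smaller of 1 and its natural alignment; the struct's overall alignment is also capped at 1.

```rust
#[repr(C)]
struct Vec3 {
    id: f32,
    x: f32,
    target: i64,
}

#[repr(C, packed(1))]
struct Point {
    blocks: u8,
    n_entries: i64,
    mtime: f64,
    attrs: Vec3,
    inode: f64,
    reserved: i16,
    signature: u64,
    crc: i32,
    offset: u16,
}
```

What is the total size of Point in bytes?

Vec3: 0..4  id  (4B, 4-aligned); 4..8  x  (4B, 4-aligned); 8..16  target  (8B, 8-aligned); sizeof = 16, alignof = 8
0..1  blocks  (1B, 1-aligned)
1..9  n_entries  (8B, 1-aligned)
9..17  mtime  (8B, 1-aligned)
17..33  attrs  (16B, 1-aligned)
33..41  inode  (8B, 1-aligned)
41..43  reserved  (2B, 1-aligned)
43..51  signature  (8B, 1-aligned)
51..55  crc  (4B, 1-aligned)
55..57  offset  (2B, 1-aligned)
sizeof = 57, alignof = 1

57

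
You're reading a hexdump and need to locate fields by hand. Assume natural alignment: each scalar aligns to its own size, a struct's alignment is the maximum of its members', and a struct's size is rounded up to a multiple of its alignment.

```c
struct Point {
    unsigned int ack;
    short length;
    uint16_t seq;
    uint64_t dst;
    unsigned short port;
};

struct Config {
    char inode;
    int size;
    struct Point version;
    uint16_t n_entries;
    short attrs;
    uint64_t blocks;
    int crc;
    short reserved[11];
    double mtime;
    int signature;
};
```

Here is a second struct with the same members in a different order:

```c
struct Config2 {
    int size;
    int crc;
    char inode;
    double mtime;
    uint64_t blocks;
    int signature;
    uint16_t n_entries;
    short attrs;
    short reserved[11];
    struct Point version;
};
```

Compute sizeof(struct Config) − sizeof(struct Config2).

Point: ack at 0 (size 4, align 4) → ends 4; length at 4 (size 2, align 2) → ends 6; seq at 6 (size 2, align 2) → ends 8; dst at 8 (size 8, align 8) → ends 16; port at 16 (size 2, align 2) → ends 18; tail pad 6 to reach multiple of 8; total 24 bytes, alignment 8
inode at 0 (size 1, align 1) → ends 1
pad 3 to align 4 for size
size at 4 (size 4, align 4) → ends 8
version at 8 (size 24, align 8) → ends 32
n_entries at 32 (size 2, align 2) → ends 34
attrs at 34 (size 2, align 2) → ends 36
pad 4 to align 8 for blocks
blocks at 40 (size 8, align 8) → ends 48
crc at 48 (size 4, align 4) → ends 52
reserved at 52 (size 22, align 2) → ends 74
pad 6 to align 8 for mtime
mtime at 80 (size 8, align 8) → ends 88
signature at 88 (size 4, align 4) → ends 92
tail pad 4 to reach multiple of 8
total 96 bytes, alignment 8
— Config2 —
size at 0 (size 4, align 4) → ends 4
crc at 4 (size 4, align 4) → ends 8
inode at 8 (size 1, align 1) → ends 9
pad 7 to align 8 for mtime
mtime at 16 (size 8, align 8) → ends 24
blocks at 24 (size 8, align 8) → ends 32
signature at 32 (size 4, align 4) → ends 36
n_entries at 36 (size 2, align 2) → ends 38
attrs at 38 (size 2, align 2) → ends 40
reserved at 40 (size 22, align 2) → ends 62
pad 2 to align 8 for version
version at 64 (size 24, align 8) → ends 88
total 88 bytes, alignment 8
96 − 88 = 8

8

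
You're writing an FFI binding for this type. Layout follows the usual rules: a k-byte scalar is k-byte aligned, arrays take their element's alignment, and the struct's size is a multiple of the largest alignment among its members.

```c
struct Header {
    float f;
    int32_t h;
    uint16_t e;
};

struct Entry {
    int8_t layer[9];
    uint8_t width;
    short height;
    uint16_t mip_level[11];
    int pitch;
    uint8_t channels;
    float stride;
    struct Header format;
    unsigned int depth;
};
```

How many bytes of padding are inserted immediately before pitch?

Header: 0..4  f  (4B, 4-aligned); 4..8  h  (4B, 4-aligned); 8..10  e  (2B, 2-aligned); 10..12  -- tail padding (2B); sizeof = 12, alignof = 4
0..9  layer  (9B, 1-aligned)
9..10  width  (1B, 1-aligned)
10..12  height  (2B, 2-aligned)
12..34  mip_level  (22B, 2-aligned)
34..36  -- padding (2B)
36..40  pitch  (4B, 4-aligned)

2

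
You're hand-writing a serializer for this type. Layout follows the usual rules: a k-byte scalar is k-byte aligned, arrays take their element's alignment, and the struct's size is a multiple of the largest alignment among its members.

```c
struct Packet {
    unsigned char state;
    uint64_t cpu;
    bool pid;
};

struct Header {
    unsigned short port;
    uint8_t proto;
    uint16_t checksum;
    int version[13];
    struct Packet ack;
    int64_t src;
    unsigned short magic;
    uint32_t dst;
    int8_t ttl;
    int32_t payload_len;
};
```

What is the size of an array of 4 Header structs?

Packet: @0: state [1B, align 1] → 1; +7 pad (align 8); @8: cpu [8B, align 8] → 16; @16: pid [1B, align 1] → 17; +7 tail pad (align 8); size 24, align 8
@0: port [2B, align 2] → 2
@2: proto [1B, align 1] → 3
+1 pad (align 2)
@4: checksum [2B, align 2] → 6
+2 pad (align 4)
@8: version [52B, align 4] → 60
+4 pad (align 8)
@64: ack [24B, align 8] → 88
@88: src [8B, align 8] → 96
@96: magic [2B, align 2] → 98
+2 pad (align 4)
@100: dst [4B, align 4] → 104
@104: ttl [1B, align 1] → 105
+3 pad (align 4)
@108: payload_len [4B, align 4] → 112
size 112, align 8
array of 4: 4 × 112 = 448

448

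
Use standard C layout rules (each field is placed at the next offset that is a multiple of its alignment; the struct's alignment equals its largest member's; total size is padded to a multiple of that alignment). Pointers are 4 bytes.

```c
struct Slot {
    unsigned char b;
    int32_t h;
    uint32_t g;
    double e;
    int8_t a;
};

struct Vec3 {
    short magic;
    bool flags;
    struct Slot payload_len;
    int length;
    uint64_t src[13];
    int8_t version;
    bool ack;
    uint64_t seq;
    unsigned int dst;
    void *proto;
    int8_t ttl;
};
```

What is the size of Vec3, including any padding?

Slot: b at 0 (size 1, align 1) → ends 1; pad 3 to align 4 for h; h at 4 (size 4, align 4) → ends 8; g at 8 (size 4, align 4) → ends 12; pad 4 to align 8 for e; e at 16 (size 8, align 8) → ends 24; a at 24 (size 1, align 1) → ends 25; tail pad 7 to reach multiple of 8; total 32 bytes, alignment 8
magic at 0 (size 2, align 2) → ends 2
flags at 2 (size 1, align 1) → ends 3
pad 5 to align 8 for payload_len
payload_len at 8 (size 32, align 8) → ends 40
length at 40 (size 4, align 4) → ends 44
pad 4 to align 8 for src
src at 48 (size 104, align 8) → ends 152
version at 152 (size 1, align 1) → ends 153
ack at 153 (size 1, align 1) → ends 154
pad 6 to align 8 for seq
seq at 160 (size 8, align 8) → ends 168
dst at 168 (size 4, align 4) → ends 172
proto at 172 (size 4, align 4) → ends 176
ttl at 176 (size 1, align 1) → ends 177
tail pad 7 to reach multiple of 8
total 184 bytes, alignment 8

184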